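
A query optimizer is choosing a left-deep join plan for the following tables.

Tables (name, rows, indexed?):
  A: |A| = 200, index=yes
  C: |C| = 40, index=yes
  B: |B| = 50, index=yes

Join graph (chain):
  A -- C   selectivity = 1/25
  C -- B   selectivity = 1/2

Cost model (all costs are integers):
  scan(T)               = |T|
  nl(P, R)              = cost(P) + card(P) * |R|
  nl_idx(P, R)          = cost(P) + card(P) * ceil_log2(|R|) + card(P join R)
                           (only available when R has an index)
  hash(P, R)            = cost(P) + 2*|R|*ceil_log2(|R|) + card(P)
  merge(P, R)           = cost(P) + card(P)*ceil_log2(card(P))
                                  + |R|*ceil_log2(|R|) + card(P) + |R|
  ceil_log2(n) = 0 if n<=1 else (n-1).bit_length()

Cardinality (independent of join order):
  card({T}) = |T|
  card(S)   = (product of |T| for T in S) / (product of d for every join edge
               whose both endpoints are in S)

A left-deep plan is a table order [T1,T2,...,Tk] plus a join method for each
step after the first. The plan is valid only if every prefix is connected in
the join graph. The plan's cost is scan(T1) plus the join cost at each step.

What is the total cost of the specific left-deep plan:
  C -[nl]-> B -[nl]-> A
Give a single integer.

step 1: scan C: cost=40, card=40
step 2: join B via nl
    card(P join B) = 40*50/(2) = 1000
    cost = 40 + 40*50 = 2040
step 3: join A via nl
    card(P join A) = 1000*200/(25) = 8000
    cost = 2040 + 1000*200 = 202040

202040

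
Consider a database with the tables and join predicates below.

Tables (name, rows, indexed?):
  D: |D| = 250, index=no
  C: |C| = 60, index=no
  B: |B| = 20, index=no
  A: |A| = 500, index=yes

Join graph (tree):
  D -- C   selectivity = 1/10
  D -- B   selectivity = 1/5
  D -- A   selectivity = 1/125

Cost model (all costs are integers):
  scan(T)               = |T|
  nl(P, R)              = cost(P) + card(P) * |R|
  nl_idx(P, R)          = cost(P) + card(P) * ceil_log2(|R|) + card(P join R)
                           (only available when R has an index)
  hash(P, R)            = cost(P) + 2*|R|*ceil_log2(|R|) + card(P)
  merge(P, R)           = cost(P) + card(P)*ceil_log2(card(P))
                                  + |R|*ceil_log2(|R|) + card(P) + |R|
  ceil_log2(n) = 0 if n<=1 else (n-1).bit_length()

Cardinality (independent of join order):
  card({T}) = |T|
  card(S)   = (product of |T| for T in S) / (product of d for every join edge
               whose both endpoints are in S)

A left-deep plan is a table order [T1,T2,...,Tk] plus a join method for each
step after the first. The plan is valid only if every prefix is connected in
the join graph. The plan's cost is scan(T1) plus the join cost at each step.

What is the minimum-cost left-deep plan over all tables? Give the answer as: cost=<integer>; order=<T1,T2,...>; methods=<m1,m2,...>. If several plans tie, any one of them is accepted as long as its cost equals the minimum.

Selinger DP (subsets sized 1..n):
  {D}: scan cost=250, card=250
  {C}: scan cost=60, card=60
  {B}: scan cost=20, card=20
  {A}: scan cost=500, card=500
  {CD}: card=1500; try (C,hash)→1220, (D,merge)→2730, (C,merge)→2920, (D,hash)→4120, (D,nl)→15060, (C,nl)→15250; best=1220 via (C,hash)
  {BD}: card=1000; try (B,hash)→700, (D,merge)→2390, (B,merge)→2620, (D,hash)→4040, (D,nl)→5020, (B,nl)→5250; best=700 via (B,hash)
  {AD}: card=1000; try (A,nl_idx)→3500, (D,hash)→5000, (A,merge)→7500, (D,merge)→7750, (A,hash)→9500, (A,nl)→125250 …(+1); best=3500 via (A,nl_idx)
  {BCD}: card=6000; try (C,hash)→2420, (B,hash)→2920, (C,merge)→12120, (B,merge)→19340, (B,nl)→31220, (C,nl)→60700; best=2420 via (C,hash)
  {ACD}: card=6000; try (C,hash)→5220, (A,hash)→11720, (C,merge)→14920, (A,nl_idx)→20720, (A,merge)→24220, (C,nl)→63500 …(+1); best=5220 via (C,hash)
  {ABD}: card=4000; try (B,hash)→4700, (A,hash)→10700, (A,nl_idx)→13700, (B,merge)→14620, (A,merge)→16700, (B,nl)→23500 …(+1); best=4700 via (B,hash)
  {ABCD}: card=24000; try (C,hash)→9420, (B,hash)→11420, (A,hash)→17420, (C,merge)→57120, (A,nl_idx)→80420, (B,merge)→89340 …(+4); best=9420 via (C,hash)

cost=9420; order=D,A,B,C; methods=nl_idx,hash,hash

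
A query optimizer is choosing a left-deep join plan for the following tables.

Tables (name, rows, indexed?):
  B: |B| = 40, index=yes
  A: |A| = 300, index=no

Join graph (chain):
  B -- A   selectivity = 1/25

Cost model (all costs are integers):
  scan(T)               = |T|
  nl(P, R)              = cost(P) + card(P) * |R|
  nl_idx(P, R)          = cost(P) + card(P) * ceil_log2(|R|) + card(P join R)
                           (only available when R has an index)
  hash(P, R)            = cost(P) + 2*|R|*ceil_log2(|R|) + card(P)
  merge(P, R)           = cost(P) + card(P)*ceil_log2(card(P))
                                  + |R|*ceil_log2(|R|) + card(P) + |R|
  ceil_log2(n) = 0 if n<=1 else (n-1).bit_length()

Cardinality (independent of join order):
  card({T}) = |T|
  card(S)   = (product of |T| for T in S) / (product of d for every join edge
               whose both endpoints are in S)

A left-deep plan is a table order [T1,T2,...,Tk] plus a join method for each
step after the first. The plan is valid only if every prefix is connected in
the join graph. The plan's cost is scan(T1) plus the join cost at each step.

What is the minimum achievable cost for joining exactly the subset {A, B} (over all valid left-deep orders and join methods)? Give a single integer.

Selinger DP over subsets of {A,B}:
  {B}: scan cost=40, card=40
  {A}: scan cost=300, card=300
  {AB}: card=480; try (B,hash)→1080, (B,nl_idx)→2580, (A,merge)→3320, (B,merge)→3580, (A,hash)→5480, (A,nl)→12040 …(+1); best=1080 via (B,hash)

1080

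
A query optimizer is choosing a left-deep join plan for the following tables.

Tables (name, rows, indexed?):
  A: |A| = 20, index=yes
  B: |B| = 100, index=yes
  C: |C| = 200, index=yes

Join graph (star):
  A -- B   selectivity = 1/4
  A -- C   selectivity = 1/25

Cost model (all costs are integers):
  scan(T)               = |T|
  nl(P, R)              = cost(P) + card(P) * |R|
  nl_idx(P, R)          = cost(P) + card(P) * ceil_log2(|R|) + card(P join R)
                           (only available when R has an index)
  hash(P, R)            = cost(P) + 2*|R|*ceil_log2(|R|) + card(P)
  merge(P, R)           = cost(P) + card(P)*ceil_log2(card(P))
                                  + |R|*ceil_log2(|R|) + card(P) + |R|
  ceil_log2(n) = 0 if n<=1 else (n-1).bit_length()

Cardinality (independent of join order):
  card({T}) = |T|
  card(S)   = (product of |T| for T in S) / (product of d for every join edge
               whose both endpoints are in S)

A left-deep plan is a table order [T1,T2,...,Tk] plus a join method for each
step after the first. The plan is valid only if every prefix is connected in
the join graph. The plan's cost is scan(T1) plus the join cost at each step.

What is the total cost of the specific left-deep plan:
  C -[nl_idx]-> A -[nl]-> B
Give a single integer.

step 1: scan C: cost=200, card=200
step 2: join A via nl_idx
    card(P join A) = 200*20/(25) = 160
    cost = 200 + 200*5 + 160 = 1360
step 3: join B via nl
    card(P join B) = 160*100/(4) = 4000
    cost = 1360 + 160*100 = 17360

17360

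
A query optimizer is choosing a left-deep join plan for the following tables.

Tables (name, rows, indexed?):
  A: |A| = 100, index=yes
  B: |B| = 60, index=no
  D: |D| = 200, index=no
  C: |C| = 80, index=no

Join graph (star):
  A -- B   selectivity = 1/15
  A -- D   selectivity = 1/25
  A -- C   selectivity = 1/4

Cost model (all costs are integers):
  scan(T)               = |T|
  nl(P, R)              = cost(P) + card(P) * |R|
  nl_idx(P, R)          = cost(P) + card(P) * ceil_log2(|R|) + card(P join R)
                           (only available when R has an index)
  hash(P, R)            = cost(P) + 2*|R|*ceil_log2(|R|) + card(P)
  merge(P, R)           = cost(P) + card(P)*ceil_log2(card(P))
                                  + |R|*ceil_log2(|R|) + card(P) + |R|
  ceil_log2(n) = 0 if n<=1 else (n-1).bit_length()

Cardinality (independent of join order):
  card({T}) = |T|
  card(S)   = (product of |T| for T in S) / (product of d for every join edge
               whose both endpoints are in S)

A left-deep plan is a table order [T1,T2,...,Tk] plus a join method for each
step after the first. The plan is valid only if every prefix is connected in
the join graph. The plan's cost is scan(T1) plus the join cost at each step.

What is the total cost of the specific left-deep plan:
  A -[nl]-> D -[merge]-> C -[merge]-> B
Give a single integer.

step 1: scan A: cost=100, card=100
step 2: join D via nl
    card(P join D) = 100*200/(25) = 800
    cost = 100 + 100*200 = 20100
step 3: join C via merge
    card(P join C) = 800*80/(4) = 16000
    cost = 20100 + 800*10 + 80*7 + 800 + 80 = 29540
step 4: join B via merge
    card(P join B) = 16000*60/(15) = 64000
    cost = 29540 + 16000*14 + 60*6 + 16000 + 60 = 269960

269960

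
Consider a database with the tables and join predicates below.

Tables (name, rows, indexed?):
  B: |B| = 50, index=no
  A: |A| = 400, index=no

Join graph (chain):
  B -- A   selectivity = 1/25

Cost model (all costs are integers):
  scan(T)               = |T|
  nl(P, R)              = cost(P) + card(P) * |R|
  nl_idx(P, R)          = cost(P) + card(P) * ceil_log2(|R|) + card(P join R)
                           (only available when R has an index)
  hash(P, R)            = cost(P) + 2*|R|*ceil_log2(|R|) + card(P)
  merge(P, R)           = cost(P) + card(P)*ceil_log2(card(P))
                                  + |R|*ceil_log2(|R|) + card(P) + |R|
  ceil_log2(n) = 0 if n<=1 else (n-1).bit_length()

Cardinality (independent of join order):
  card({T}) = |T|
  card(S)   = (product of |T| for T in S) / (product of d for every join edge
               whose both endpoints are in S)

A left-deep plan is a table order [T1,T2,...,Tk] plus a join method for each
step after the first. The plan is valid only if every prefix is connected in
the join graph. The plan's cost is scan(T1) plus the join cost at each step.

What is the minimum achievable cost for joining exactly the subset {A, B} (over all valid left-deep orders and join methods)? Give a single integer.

1400

Selinger DP over subsets of {A,B}:
  {B}: scan cost=50, card=50
  {A}: scan cost=400, card=400
  {AB}: card=800; try (B,hash)→1400, (A,merge)→4400, (B,merge)→4750, (A,hash)→7300, (A,nl)→20050, (B,nl)→20400; best=1400 via (B,hash)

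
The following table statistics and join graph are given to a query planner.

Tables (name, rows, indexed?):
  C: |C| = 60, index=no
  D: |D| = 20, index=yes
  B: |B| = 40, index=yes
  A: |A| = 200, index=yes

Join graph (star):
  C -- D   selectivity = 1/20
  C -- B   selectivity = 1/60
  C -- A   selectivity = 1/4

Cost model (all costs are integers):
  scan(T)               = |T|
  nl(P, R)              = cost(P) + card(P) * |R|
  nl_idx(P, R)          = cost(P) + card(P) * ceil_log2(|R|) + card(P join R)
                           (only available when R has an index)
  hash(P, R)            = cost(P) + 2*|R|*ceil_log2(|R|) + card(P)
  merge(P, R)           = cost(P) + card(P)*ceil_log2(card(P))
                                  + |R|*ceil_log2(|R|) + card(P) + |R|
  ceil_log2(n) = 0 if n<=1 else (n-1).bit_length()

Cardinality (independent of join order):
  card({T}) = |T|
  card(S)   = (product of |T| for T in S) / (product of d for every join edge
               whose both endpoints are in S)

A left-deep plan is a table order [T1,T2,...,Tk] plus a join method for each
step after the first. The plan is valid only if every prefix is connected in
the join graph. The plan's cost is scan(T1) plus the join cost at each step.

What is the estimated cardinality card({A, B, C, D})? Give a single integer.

2000

Tables in S: A(200), B(40), C(60), D(20)
Edges inside S: C-D(d=20), C-B(d=60), C-A(d=4)
numerator = 200 * 40 * 60 * 20 = 9600000
denominator = 20 * 60 * 4 = 4800
card(S) = 9600000 / 4800 = 2000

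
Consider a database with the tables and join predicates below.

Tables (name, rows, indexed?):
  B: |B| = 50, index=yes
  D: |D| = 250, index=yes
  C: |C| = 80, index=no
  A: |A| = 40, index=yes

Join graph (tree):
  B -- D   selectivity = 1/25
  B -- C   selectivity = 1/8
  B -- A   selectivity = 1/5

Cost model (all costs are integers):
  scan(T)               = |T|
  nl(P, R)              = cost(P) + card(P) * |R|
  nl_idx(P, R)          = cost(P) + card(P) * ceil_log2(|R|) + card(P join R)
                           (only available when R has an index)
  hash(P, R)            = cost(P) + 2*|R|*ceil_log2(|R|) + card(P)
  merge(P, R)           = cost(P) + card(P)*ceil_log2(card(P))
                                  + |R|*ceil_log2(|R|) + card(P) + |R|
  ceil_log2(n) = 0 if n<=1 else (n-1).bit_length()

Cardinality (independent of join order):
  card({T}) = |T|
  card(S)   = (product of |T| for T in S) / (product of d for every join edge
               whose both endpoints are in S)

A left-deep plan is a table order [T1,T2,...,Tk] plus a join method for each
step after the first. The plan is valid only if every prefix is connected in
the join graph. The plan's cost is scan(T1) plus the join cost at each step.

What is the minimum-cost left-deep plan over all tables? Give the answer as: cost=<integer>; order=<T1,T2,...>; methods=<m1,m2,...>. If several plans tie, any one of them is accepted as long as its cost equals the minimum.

cost=7050; order=B,D,A,C; methods=nl_idx,hash,hash

Selinger DP (subsets sized 1..n):
  {B}: scan cost=50, card=50
  {D}: scan cost=250, card=250
  {C}: scan cost=80, card=80
  {A}: scan cost=40, card=40
  {BD}: card=500; try (D,nl_idx)→950, (B,hash)→1100, (B,nl_idx)→2250, (D,merge)→2650, (B,merge)→2850, (D,hash)→4100 …(+2); best=950 via (D,nl_idx)
  {BC}: card=500; try (B,hash)→760, (C,merge)→1040, (B,nl_idx)→1060, (B,merge)→1070, (C,hash)→1220, (C,nl)→4050 …(+1); best=760 via (B,hash)
  {AB}: card=400; try (A,hash)→580, (B,merge)→670, (B,hash)→680, (B,nl_idx)→680, (A,merge)→680, (A,nl_idx)→750 …(+2); best=580 via (A,hash)
  {BCD}: card=5000; try (C,hash)→2570, (D,hash)→5260, (C,merge)→6590, (D,merge)→8010, (D,nl_idx)→9760, (C,nl)→40950 …(+1); best=2570 via (C,hash)
  {ABD}: card=4000; try (A,hash)→1930, (D,hash)→4980, (A,merge)→6230, (D,merge)→6830, (D,nl_idx)→7780, (A,nl_idx)→7950 …(+2); best=1930 via (A,hash)
  {ABC}: card=4000; try (A,hash)→1740, (C,hash)→2100, (C,merge)→5220, (A,merge)→6040, (A,nl_idx)→7760, (A,nl)→20760 …(+1); best=1740 via (A,hash)
  {ABCD}: card=40000; try (C,hash)→7050, (A,hash)→8050, (D,hash)→9740, (C,merge)→54570, (D,merge)→55990, (A,nl_idx)→72570 …(+5); best=7050 via (C,hash)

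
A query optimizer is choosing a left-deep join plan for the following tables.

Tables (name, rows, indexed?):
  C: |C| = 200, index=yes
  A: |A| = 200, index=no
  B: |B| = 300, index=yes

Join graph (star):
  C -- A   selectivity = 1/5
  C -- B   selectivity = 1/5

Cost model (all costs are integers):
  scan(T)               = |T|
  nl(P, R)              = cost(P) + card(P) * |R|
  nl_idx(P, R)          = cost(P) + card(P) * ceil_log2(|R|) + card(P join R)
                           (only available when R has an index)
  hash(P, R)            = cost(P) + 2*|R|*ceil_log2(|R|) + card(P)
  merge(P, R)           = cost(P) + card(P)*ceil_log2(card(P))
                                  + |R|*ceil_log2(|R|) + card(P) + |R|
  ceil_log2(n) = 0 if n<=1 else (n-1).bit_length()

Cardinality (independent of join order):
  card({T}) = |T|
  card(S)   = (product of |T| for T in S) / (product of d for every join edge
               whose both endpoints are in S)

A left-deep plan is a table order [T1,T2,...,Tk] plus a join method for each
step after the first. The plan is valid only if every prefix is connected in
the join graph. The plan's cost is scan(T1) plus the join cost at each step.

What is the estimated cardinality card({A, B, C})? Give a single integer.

480000

Tables in S: A(200), B(300), C(200)
Edges inside S: C-A(d=5), C-B(d=5)
numerator = 200 * 300 * 200 = 12000000
denominator = 5 * 5 = 25
card(S) = 12000000 / 25 = 480000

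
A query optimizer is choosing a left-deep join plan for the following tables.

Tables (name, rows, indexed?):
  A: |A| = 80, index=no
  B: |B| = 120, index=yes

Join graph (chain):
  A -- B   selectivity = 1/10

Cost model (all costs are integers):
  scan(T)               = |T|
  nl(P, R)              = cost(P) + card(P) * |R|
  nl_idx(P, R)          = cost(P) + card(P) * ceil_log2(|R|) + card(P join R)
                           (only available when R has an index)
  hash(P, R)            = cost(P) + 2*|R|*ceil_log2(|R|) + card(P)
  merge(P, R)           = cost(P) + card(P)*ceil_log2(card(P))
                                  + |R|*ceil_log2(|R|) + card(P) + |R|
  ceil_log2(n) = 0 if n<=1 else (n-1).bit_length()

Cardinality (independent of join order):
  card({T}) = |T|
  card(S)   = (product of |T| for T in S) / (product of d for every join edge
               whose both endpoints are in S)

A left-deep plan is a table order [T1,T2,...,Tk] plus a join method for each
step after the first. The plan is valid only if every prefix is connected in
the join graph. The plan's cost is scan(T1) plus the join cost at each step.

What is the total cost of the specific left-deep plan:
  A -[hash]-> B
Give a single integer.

step 1: scan A: cost=80, card=80
step 2: join B via hash
    card(P join B) = 80*120/(10) = 960
    cost = 80 + 2*120*7 + 80 = 1840

1840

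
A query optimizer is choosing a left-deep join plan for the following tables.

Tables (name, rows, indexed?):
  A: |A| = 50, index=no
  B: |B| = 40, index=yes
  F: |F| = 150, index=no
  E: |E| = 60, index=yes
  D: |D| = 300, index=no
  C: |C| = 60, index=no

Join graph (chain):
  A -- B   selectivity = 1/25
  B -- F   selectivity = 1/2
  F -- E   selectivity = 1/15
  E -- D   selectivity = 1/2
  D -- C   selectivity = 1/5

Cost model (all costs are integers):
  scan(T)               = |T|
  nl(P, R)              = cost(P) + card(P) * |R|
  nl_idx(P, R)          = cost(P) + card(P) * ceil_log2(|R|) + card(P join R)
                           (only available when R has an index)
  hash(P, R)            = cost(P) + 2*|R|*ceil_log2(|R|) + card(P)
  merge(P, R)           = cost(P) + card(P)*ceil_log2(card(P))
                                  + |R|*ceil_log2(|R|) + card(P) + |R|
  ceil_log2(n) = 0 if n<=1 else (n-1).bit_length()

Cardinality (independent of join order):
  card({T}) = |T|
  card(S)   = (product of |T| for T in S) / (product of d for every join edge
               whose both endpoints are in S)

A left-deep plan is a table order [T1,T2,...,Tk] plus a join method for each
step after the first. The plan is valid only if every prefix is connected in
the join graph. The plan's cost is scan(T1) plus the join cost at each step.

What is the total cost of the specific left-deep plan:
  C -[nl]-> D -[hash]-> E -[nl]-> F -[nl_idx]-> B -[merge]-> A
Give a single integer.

605902730

step 1: scan C: cost=60, card=60
step 2: join D via nl
    card(P join D) = 60*300/(5) = 3600
    cost = 60 + 60*300 = 18060
step 3: join E via hash
    card(P join E) = 3600*60/(2) = 108000
    cost = 18060 + 2*60*6 + 3600 = 22380
step 4: join F via nl
    card(P join F) = 108000*150/(15) = 1080000
    cost = 22380 + 108000*150 = 16222380
step 5: join B via nl_idx
    card(P join B) = 1080000*40/(2) = 21600000
    cost = 16222380 + 1080000*6 + 21600000 = 44302380
step 6: join A via merge
    card(P join A) = 21600000*50/(25) = 43200000
    cost = 44302380 + 21600000*25 + 50*6 + 21600000 + 50 = 605902730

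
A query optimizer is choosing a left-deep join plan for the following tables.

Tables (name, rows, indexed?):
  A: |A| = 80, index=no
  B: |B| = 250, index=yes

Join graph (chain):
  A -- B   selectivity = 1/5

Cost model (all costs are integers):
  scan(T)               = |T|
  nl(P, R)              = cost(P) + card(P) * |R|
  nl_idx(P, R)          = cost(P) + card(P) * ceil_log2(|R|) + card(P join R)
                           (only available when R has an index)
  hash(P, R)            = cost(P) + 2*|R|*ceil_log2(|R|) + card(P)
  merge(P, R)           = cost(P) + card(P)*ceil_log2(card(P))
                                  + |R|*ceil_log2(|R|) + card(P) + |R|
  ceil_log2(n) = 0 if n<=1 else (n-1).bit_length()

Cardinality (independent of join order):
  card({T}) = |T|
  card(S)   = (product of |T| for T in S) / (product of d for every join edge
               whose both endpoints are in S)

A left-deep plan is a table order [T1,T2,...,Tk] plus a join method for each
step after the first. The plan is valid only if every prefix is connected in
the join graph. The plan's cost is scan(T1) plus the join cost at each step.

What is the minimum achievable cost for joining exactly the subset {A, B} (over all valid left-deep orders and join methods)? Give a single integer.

1620

Selinger DP over subsets of {A,B}:
  {A}: scan cost=80, card=80
  {B}: scan cost=250, card=250
  {AB}: card=4000; try (A,hash)→1620, (B,merge)→2970, (A,merge)→3140, (B,hash)→4160, (B,nl_idx)→4720, (B,nl)→20080 …(+1); best=1620 via (A,hash)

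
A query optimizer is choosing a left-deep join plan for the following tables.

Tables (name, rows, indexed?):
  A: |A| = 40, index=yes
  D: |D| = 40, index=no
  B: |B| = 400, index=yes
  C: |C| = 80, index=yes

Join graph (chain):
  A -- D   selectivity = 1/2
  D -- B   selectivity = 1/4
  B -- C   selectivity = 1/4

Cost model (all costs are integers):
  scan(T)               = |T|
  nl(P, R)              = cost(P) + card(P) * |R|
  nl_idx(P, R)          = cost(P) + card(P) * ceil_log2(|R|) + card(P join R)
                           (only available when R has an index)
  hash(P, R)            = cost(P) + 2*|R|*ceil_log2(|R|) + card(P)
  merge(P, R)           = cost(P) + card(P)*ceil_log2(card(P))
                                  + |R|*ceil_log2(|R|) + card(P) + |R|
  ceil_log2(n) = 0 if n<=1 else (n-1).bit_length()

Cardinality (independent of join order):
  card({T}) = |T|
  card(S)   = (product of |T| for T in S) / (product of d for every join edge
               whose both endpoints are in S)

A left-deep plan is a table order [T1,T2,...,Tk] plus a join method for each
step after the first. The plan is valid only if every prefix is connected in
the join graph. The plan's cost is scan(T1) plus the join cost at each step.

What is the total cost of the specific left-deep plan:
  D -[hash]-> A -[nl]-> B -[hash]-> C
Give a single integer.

step 1: scan D: cost=40, card=40
step 2: join A via hash
    card(P join A) = 40*40/(2) = 800
    cost = 40 + 2*40*6 + 40 = 560
step 3: join B via nl
    card(P join B) = 800*400/(4) = 80000
    cost = 560 + 800*400 = 320560
step 4: join C via hash
    card(P join C) = 80000*80/(4) = 1600000
    cost = 320560 + 2*80*7 + 80000 = 401680

401680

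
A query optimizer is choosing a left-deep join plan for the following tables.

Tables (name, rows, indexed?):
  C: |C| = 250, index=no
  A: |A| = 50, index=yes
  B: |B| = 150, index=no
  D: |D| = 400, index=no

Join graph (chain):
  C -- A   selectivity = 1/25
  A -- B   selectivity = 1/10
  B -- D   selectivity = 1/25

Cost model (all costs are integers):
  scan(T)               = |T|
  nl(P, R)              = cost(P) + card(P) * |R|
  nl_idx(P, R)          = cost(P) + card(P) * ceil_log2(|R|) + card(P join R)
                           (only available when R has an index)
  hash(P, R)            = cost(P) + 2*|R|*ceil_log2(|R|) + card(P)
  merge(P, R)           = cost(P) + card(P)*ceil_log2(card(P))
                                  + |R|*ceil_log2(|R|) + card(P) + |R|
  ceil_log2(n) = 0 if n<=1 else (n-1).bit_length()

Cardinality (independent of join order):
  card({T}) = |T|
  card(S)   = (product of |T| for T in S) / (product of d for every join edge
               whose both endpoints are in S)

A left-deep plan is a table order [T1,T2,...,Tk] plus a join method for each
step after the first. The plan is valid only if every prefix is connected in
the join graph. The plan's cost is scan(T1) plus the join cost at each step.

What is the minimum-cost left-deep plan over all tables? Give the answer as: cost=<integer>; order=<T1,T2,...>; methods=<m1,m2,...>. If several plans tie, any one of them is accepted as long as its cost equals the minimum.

Selinger DP (subsets sized 1..n):
  {C}: scan cost=250, card=250
  {A}: scan cost=50, card=50
  {B}: scan cost=150, card=150
  {D}: scan cost=400, card=400
  {AC}: card=500; try (A,hash)→1100, (A,nl_idx)→2250, (C,merge)→2650, (A,merge)→2850, (C,hash)→4100, (C,nl)→12550 …(+1); best=1100 via (A,hash)
  {AB}: card=750; try (A,hash)→900, (B,merge)→1750, (A,nl_idx)→1800, (A,merge)→1850, (B,hash)→2500, (B,nl)→7550 …(+1); best=900 via (A,hash)
  {BD}: card=2400; try (B,hash)→3200, (D,merge)→5500, (B,merge)→5750, (D,hash)→7500, (D,nl)→60150, (B,nl)→60400; best=3200 via (B,hash)
  {ABC}: card=7500; try (B,hash)→4000, (C,hash)→5650, (B,merge)→7450, (C,merge)→11400, (B,nl)→76100, (C,nl)→188400; best=4000 via (B,hash)
  {ABD}: card=12000; try (A,hash)→6200, (D,hash)→8850, (D,merge)→13150, (A,nl_idx)→29600, (A,merge)→34750, (A,nl)→123200 …(+1); best=6200 via (A,hash)
  {ABCD}: card=120000; try (D,hash)→18700, (C,hash)→22200, (D,merge)→113000, (C,merge)→188450, (D,nl)→3004000, (C,nl)→3006200; best=18700 via (D,hash)

cost=18700; order=C,A,B,D; methods=hash,hash,hash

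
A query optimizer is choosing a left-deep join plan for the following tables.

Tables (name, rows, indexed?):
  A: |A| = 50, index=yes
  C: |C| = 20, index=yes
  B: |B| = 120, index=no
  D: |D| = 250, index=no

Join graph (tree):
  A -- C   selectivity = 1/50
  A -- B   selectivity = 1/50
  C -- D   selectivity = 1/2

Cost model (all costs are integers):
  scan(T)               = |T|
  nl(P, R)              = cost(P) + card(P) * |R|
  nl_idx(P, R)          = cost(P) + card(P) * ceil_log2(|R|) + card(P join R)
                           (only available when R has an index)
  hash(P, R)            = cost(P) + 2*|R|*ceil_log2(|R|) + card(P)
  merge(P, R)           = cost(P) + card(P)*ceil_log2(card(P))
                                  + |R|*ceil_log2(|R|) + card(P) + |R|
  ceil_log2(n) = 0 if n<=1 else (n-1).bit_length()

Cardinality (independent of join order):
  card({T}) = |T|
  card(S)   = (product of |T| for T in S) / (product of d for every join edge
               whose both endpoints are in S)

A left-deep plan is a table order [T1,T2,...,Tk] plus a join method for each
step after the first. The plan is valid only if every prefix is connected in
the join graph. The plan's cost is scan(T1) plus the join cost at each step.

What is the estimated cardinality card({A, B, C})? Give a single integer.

48

Tables in S: A(50), B(120), C(20)
Edges inside S: A-C(d=50), A-B(d=50)
numerator = 50 * 120 * 20 = 120000
denominator = 50 * 50 = 2500
card(S) = 120000 / 2500 = 48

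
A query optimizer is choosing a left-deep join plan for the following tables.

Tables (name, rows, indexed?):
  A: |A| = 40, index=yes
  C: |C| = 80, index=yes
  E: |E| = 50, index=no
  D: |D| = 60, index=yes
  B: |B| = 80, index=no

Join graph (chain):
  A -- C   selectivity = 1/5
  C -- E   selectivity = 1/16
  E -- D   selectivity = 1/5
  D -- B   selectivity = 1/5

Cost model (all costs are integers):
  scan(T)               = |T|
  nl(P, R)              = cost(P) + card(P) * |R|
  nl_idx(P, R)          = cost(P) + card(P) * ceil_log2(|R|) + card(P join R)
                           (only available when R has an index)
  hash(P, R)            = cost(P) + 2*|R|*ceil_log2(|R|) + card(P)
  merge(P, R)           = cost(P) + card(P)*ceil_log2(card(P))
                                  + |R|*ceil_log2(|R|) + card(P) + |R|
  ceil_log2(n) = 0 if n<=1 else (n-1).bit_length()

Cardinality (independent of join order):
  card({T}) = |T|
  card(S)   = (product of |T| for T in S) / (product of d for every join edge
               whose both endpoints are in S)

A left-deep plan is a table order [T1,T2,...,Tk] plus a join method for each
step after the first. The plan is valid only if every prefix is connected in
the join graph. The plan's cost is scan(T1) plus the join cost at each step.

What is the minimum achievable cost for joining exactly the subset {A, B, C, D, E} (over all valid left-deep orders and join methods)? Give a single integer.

Selinger DP over subsets of {A,B,C,D,E}:
  {A}: scan cost=40, card=40
  {C}: scan cost=80, card=80
  {E}: scan cost=50, card=50
  {D}: scan cost=60, card=60
  {B}: scan cost=80, card=80
  {AC}: card=640; try (A,hash)→640, (C,merge)→960, (C,nl_idx)→960, (A,merge)→1000, (C,hash)→1200, (A,nl_idx)→1200 …(+2); best=640 via (A,hash)
  {CE}: card=250; try (C,nl_idx)→650, (E,hash)→760, (C,merge)→1040, (E,merge)→1070, (C,hash)→1220, (C,nl)→4050 …(+1); best=650 via (C,nl_idx)
  {DE}: card=600; try (E,hash)→720, (D,hash)→820, (D,merge)→820, (E,merge)→830, (D,nl_idx)→950, (D,nl)→3050 …(+1); best=720 via (E,hash)
  {BD}: card=960; try (D,hash)→880, (B,merge)→1120, (D,merge)→1140, (B,hash)→1240, (D,nl_idx)→1520, (B,nl)→4860 …(+1); best=880 via (D,hash)
  {ACE}: card=2000; try (A,hash)→1380, (E,hash)→1880, (A,merge)→3180, (A,nl_idx)→4150, (E,merge)→8030, (A,nl)→10650 …(+1); best=1380 via (A,hash)
  {CDE}: card=3000; try (D,hash)→1620, (C,hash)→2440, (D,merge)→3320, (D,nl_idx)→5150, (C,nl_idx)→7920, (C,merge)→7960 …(+2); best=1620 via (D,hash)
  {BDE}: card=9600; try (E,hash)→2440, (B,hash)→2440, (B,merge)→7960, (E,merge)→11790, (B,nl)→48720, (E,nl)→48880; best=2440 via (E,hash)
  {ACDE}: card=24000; try (D,hash)→4100, (A,hash)→5100, (D,merge)→25800, (D,nl_idx)→37380, (A,merge)→40900, (A,nl_idx)→43620 …(+2); best=4100 via (D,hash)
  {BCDE}: card=48000; try (B,hash)→5740, (C,hash)→13160, (B,merge)→41260, (C,nl_idx)→117640, (C,merge)→147080, (B,nl)→241620 …(+1); best=5740 via (B,hash)
  {ABCDE}: card=384000; try (B,hash)→29220, (A,hash)→54220, (B,merge)→388740, (A,nl_idx)→677740, (A,merge)→822020, (B,nl)→1924100 …(+1); best=29220 via (B,hash)

29220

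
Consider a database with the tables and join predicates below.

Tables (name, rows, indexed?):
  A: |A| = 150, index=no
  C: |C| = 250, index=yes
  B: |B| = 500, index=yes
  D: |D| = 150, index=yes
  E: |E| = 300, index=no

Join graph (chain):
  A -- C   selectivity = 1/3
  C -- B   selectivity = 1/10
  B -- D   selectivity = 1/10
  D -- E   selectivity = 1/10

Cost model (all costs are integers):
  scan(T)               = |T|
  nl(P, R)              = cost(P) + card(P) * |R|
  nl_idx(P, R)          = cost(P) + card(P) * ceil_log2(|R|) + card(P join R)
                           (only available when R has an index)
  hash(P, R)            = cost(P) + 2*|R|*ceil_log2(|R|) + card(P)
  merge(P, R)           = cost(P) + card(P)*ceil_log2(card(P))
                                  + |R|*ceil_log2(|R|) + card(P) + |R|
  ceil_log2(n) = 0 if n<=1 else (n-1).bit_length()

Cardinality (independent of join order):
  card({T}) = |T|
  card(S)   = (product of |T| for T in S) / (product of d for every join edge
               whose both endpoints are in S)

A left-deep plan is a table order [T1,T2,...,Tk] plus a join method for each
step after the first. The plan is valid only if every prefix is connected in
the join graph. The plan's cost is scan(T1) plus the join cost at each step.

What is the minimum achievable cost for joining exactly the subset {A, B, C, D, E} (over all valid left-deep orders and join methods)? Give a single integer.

5835200

Selinger DP over subsets of {A,B,C,D,E}:
  {A}: scan cost=150, card=150
  {C}: scan cost=250, card=250
  {B}: scan cost=500, card=500
  {D}: scan cost=150, card=150
  {E}: scan cost=300, card=300
  {AC}: card=12500; try (A,hash)→2900, (C,merge)→3750, (A,merge)→3850, (C,hash)→4300, (C,nl_idx)→13850, (C,nl)→37650 …(+1); best=2900 via (A,hash)
  {BC}: card=12500; try (C,hash)→5000, (B,merge)→7500, (C,merge)→7750, (B,hash)→9500, (B,nl_idx)→15000, (C,nl_idx)→17000 …(+2); best=5000 via (C,hash)
  {BD}: card=7500; try (D,hash)→3400, (B,merge)→6500, (D,merge)→6850, (B,nl_idx)→9000, (B,hash)→9300, (D,nl_idx)→12000 …(+2); best=3400 via (D,hash)
  {DE}: card=4500; try (D,hash)→3000, (E,merge)→4500, (D,merge)→4650, (E,hash)→5700, (D,nl_idx)→7200, (E,nl)→45150 …(+1); best=3000 via (D,hash)
  {ABC}: card=625000; try (A,hash)→19900, (B,hash)→24400, (A,merge)→193850, (B,merge)→195400, (B,nl_idx)→740400, (A,nl)→1880000 …(+1); best=19900 via (A,hash)
  {BCD}: card=187500; try (C,hash)→14900, (D,hash)→19900, (C,merge)→110650, (D,merge)→193850, (C,nl_idx)→250900, (D,nl_idx)→292500 …(+2); best=14900 via (C,hash)
  {BDE}: card=225000; try (E,hash)→16300, (B,hash)→16500, (B,merge)→71000, (E,merge)→111400, (B,nl_idx)→268500, (B,nl)→2253000 …(+1); best=16300 via (E,hash)
  {ABCD}: card=9375000; try (A,hash)→204800, (D,hash)→647300, (A,merge)→3578750, (D,merge)→13146250, (D,nl_idx)→14394900, (A,nl)→28139900 …(+1); best=204800 via (A,hash)
  {BCDE}: card=5625000; try (E,hash)→207800, (C,hash)→245300, (E,merge)→3580400, (C,merge)→4293550, (C,nl_idx)→7441300, (E,nl)→56264900 …(+1); best=207800 via (E,hash)
  {ABCDE}: card=281250000; try (A,hash)→5835200, (E,hash)→9585200, (A,merge)→135209150, (E,merge)→234582800, (A,nl)→843957800, (E,nl)→2812704800; best=5835200 via (A,hash)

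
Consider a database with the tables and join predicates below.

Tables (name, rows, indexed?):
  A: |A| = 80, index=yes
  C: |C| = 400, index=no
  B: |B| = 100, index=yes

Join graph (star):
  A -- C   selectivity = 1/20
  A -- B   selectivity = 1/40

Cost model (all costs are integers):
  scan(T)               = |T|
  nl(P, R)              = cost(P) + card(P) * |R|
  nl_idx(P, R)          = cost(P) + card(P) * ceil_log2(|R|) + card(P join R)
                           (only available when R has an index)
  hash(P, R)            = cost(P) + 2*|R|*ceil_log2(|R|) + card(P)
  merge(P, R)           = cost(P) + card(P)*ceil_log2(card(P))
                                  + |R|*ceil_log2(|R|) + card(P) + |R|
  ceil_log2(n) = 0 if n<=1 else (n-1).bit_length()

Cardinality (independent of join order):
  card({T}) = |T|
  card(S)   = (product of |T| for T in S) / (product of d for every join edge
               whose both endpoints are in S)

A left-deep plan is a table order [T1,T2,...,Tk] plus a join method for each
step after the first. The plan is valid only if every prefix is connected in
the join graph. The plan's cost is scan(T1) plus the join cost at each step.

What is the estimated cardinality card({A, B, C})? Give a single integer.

Tables in S: A(80), B(100), C(400)
Edges inside S: A-C(d=20), A-B(d=40)
numerator = 80 * 100 * 400 = 3200000
denominator = 20 * 40 = 800
card(S) = 3200000 / 800 = 4000

4000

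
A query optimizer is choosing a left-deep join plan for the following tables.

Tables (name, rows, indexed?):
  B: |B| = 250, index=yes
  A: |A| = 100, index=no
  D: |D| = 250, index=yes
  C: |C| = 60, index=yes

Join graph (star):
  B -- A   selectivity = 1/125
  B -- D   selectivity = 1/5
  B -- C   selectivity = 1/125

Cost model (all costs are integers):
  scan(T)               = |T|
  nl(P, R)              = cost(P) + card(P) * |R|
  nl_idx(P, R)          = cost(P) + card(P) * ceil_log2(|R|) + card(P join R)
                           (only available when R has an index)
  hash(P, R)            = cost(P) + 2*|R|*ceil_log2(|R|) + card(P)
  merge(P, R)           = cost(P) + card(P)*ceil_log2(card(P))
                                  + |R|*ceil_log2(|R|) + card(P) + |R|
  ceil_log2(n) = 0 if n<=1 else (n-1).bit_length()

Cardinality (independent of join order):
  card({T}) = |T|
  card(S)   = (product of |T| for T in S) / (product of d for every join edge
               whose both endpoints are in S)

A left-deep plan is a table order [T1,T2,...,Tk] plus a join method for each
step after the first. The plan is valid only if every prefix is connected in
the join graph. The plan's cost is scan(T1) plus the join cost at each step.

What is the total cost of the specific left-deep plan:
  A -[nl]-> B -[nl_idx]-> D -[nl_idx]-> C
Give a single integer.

step 1: scan A: cost=100, card=100
step 2: join B via nl
    card(P join B) = 100*250/(125) = 200
    cost = 100 + 100*250 = 25100
step 3: join D via nl_idx
    card(P join D) = 200*250/(5) = 10000
    cost = 25100 + 200*8 + 10000 = 36700
step 4: join C via nl_idx
    card(P join C) = 10000*60/(125) = 4800
    cost = 36700 + 10000*6 + 4800 = 101500

101500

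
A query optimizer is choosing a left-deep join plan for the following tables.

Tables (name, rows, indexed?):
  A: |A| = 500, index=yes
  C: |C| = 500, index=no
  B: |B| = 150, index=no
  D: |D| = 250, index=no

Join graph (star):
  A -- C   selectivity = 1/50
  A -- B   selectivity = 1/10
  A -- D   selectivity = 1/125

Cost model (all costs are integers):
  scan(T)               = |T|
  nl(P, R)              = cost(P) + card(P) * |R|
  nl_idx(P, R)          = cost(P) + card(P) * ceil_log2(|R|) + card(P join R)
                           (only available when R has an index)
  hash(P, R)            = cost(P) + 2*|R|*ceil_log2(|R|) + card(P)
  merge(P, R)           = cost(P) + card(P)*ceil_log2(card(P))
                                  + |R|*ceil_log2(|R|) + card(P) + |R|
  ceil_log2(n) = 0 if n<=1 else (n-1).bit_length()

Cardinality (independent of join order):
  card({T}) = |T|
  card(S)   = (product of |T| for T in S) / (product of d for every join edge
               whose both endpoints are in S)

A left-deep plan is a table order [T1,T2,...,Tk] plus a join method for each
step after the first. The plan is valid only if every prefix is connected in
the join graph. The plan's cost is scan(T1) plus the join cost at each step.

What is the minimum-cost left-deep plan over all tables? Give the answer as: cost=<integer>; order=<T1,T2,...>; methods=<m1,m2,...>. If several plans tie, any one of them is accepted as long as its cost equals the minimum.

cost=25900; order=D,A,C,B; methods=nl_idx,hash,hash

Selinger DP (subsets sized 1..n):
  {A}: scan cost=500, card=500
  {C}: scan cost=500, card=500
  {B}: scan cost=150, card=150
  {D}: scan cost=250, card=250
  {AC}: card=5000; try (C,hash)→10000, (A,hash)→10000, (A,nl_idx)→10000, (C,merge)→10500, (A,merge)→10500, (C,nl)→250500 …(+1); best=10000 via (C,hash)
  {AB}: card=7500; try (B,hash)→3400, (A,merge)→6500, (B,merge)→6850, (A,nl_idx)→9000, (A,hash)→9300, (A,nl)→75150 …(+1); best=3400 via (B,hash)
  {AD}: card=1000; try (A,nl_idx)→3500, (D,hash)→5000, (A,merge)→7500, (D,merge)→7750, (A,hash)→9500, (A,nl)→125250 …(+1); best=3500 via (A,nl_idx)
  {ABC}: card=75000; try (B,hash)→17400, (C,hash)→19900, (B,merge)→81350, (C,merge)→113400, (B,nl)→760000, (C,nl)→3753400; best=17400 via (B,hash)
  {ACD}: card=10000; try (C,hash)→13500, (D,hash)→19000, (C,merge)→19500, (D,merge)→82250, (C,nl)→503500, (D,nl)→1260000; best=13500 via (C,hash)
  {ABD}: card=15000; try (B,hash)→6900, (D,hash)→14900, (B,merge)→15850, (D,merge)→110650, (B,nl)→153500, (D,nl)→1878400; best=6900 via (B,hash)
  {ABCD}: card=150000; try (B,hash)→25900, (C,hash)→30900, (D,hash)→96400, (B,merge)→164850, (C,merge)→236900, (D,merge)→1369650 …(+3); best=25900 via (B,hash)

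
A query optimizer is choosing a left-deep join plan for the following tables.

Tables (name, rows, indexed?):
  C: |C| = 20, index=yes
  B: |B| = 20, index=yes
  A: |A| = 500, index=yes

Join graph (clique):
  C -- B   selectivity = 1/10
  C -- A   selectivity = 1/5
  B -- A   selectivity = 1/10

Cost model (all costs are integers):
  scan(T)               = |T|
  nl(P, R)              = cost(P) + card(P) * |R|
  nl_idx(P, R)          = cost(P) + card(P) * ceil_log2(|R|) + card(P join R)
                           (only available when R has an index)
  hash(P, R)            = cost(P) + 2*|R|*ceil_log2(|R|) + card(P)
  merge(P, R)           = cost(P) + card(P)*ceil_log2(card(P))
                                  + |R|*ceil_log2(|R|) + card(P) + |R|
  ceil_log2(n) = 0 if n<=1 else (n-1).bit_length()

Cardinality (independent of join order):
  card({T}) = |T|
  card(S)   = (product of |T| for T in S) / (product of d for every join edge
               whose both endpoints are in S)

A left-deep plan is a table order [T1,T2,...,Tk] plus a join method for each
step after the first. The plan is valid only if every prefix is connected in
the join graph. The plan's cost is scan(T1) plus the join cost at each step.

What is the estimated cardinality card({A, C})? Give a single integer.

Tables in S: A(500), C(20)
Edges inside S: C-A(d=5)
numerator = 500 * 20 = 10000
denominator = 5 = 5
card(S) = 10000 / 5 = 2000

2000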